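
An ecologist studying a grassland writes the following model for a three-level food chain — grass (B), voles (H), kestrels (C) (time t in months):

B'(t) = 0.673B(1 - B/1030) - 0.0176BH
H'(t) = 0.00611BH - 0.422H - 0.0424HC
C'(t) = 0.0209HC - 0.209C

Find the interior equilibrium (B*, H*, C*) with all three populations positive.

From dC/dt = 0: 0.0209H* = 0.209, so H* = 10.
From dB/dt = 0: 0.673(1 - B*/1030) = 0.0176·10, giving B* = 1030·(1 - 0.262) = 761.
From dH/dt = 0: 0.00611·761 - 0.422 = 0.0424C*, so C* = 4.23/0.0424 = 99.7.

B* ≈ 761, H* ≈ 10, C* ≈ 99.7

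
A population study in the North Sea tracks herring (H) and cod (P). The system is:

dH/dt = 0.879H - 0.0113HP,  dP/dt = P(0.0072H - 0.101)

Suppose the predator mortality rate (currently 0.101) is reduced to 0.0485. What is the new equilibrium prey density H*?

At the interior fixed point, setting dP/dt = 0 with P > 0 fixes H* = (predator death rate)/(HP coefficient) — independent of the other coefficients.
With the change, H* = 0.0485/0.0072 = 6.74; it falls from 14.

H* ≈ 6.74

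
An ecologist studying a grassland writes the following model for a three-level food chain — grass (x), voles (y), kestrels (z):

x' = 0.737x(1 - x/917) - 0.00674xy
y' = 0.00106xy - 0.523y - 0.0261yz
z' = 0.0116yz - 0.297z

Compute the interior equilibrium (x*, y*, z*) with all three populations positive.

From dz/dt = 0: 0.0116y* = 0.297, so y* = 25.6.
From dx/dt = 0: 0.737(1 - x*/917) = 0.00674·25.6, giving x* = 917·(1 - 0.234) = 702.
From dy/dt = 0: 0.00106·702 - 0.523 = 0.0261z*, so z* = 0.221/0.0261 = 8.48.

x* ≈ 702, y* ≈ 25.6, z* ≈ 8.48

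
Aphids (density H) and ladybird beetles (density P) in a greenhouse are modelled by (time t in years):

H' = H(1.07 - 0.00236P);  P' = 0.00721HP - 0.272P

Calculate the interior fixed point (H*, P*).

Set dP/dt = 0 with P > 0: 0.00721H - 0.272 = 0, so H* = 0.272/0.00721 = 37.7.
Set dH/dt = 0 with H > 0: 1.07 - 0.00236P = 0, so P* = 1.07/0.00236 = 453.

H* ≈ 37.7, P* ≈ 453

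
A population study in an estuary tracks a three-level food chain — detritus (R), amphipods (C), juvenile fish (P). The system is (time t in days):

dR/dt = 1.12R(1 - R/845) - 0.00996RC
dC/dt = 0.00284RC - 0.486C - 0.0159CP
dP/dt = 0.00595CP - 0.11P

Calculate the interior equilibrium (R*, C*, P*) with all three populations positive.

R* ≈ 706, C* ≈ 18.5, P* ≈ 95.6

From dP/dt = 0: 0.00595C* = 0.11, so C* = 18.5.
From dR/dt = 0: 1.12(1 - R*/845) = 0.00996·18.5, giving R* = 845·(1 - 0.164) = 706.
From dC/dt = 0: 0.00284·706 - 0.486 = 0.0159P*, so P* = 1.52/0.0159 = 95.6.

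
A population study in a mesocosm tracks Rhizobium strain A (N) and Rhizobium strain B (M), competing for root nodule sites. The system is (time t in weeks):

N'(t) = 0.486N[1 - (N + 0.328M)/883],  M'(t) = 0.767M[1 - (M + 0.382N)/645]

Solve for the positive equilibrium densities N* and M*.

Setting both brackets to zero gives the nullclines N + 0.328M = 883 and 0.382N + M = 645.
Substituting M = 645 - 0.382N into the first: N(1 - 0.328·0.382) = 883 - 0.328·645.
So N* = 671/0.875 = 768, and then M* = 645 - 0.382·768 = 352.

N* ≈ 768, M* ≈ 352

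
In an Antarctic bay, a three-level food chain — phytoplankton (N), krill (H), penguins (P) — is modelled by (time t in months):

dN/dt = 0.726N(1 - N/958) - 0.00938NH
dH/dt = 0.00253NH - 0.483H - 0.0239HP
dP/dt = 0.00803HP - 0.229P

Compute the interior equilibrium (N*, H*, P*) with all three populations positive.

N* ≈ 605, H* ≈ 28.5, P* ≈ 43.8

From dP/dt = 0: 0.00803H* = 0.229, so H* = 28.5.
From dN/dt = 0: 0.726(1 - N*/958) = 0.00938·28.5, giving N* = 958·(1 - 0.368) = 605.
From dH/dt = 0: 0.00253·605 - 0.483 = 0.0239P*, so P* = 1.05/0.0239 = 43.8.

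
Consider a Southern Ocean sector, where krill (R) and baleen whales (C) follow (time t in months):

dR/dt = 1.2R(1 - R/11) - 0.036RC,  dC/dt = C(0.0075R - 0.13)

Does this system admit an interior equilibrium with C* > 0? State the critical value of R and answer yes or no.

Threshold R = 17.3; K < 17.3, so no, the predator goes extinct.

The predator equation gives dC/dt > 0 only when R > 0.13/0.0075 = 17.3.
Without the predator, R → K = 11. Since 11 < 17.3, the predator cannot invade.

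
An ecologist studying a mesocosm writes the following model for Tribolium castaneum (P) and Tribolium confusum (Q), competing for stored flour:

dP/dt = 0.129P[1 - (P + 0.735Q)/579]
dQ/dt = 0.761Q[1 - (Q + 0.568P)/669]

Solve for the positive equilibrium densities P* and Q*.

Setting both brackets to zero gives the nullclines P + 0.735Q = 579 and 0.568P + Q = 669.
Substituting Q = 669 - 0.568P into the first: P(1 - 0.735·0.568) = 579 - 0.735·669.
So P* = 87.3/0.583 = 150, and then Q* = 669 - 0.568·150 = 584.

P* ≈ 150, Q* ≈ 584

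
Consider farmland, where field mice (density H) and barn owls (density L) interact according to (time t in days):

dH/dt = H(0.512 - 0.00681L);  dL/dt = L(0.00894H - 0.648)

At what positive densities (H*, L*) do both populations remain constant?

H* ≈ 72.5, L* ≈ 75.2

Set dL/dt = 0 with L > 0: 0.00894H - 0.648 = 0, so H* = 0.648/0.00894 = 72.5.
Set dH/dt = 0 with H > 0: 0.512 - 0.00681L = 0, so L* = 0.512/0.00681 = 75.2.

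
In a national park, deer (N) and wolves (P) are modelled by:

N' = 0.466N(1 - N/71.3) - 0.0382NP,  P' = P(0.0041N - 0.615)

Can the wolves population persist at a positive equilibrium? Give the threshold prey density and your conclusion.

The predator equation gives dP/dt > 0 only when N > 0.615/0.0041 = 150.
Without the predator, N → K = 71.3. Since 71.3 < 150, the predator cannot invade.

Threshold N = 150; K < 150, so no, the predator goes extinct.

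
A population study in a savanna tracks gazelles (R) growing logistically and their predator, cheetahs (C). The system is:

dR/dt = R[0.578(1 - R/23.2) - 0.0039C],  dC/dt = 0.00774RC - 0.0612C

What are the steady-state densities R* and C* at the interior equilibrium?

From dC/dt = 0 with C > 0: 0.00774R* = 0.0612, so R* = 7.91.
Substitute into dR/dt = 0: 0.578(1 - 7.91/23.2) = 0.0039C*.
The bracket is 0.659, giving C* = 0.381/0.0039 = 97.7.

R* ≈ 7.91, C* ≈ 97.7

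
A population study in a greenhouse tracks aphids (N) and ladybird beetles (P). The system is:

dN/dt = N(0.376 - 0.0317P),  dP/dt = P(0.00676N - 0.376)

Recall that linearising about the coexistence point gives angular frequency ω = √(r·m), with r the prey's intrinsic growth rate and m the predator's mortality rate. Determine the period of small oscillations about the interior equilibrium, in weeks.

Here r = 0.376 and m = 0.376, so r·m = 0.141.
ω = √0.141 = 0.376 per week, hence T = 2π/ω ≈ 16.7 weeks.

T ≈ 16.7 weeks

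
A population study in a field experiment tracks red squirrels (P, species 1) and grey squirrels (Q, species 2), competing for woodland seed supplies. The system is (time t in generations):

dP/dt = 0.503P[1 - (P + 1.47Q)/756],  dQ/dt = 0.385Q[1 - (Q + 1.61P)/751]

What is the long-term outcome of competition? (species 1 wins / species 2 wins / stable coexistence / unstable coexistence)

unstable coexistence (outcome depends on initial conditions)

Compare the nullcline intercepts: K1/α12 = 756/1.47 = 514 < K2 = 751; K2/α21 = 751/1.61 = 466 < K1 = 756.
Since both are reversed, neither can invade when rare; the interior point is a saddle.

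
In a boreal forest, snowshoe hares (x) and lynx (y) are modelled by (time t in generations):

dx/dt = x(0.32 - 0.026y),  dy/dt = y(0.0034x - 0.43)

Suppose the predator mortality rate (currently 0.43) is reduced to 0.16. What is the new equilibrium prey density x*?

At the interior fixed point, setting dy/dt = 0 with y > 0 fixes x* = (predator death rate)/(xy coefficient) — independent of the other coefficients.
With the change, x* = 0.16/0.0034 = 47.1; it falls from 126.

x* ≈ 47.1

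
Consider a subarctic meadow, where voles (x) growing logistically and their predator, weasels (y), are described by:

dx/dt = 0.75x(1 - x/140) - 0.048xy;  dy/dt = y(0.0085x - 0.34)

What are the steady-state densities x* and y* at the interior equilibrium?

From dy/dt = 0 with y > 0: 0.0085x* = 0.34, so x* = 40.
Substitute into dx/dt = 0: 0.75(1 - 40/140) = 0.048y*.
The bracket is 0.714, giving y* = 0.536/0.048 = 11.2.

x* ≈ 40, y* ≈ 11.2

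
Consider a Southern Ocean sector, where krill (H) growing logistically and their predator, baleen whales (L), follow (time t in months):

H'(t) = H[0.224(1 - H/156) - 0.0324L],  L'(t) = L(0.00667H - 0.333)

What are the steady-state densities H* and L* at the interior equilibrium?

H* ≈ 49.9, L* ≈ 4.7

From dL/dt = 0 with L > 0: 0.00667H* = 0.333, so H* = 49.9.
Substitute into dH/dt = 0: 0.224(1 - 49.9/156) = 0.0324L*.
The bracket is 0.68, giving L* = 0.152/0.0324 = 4.7.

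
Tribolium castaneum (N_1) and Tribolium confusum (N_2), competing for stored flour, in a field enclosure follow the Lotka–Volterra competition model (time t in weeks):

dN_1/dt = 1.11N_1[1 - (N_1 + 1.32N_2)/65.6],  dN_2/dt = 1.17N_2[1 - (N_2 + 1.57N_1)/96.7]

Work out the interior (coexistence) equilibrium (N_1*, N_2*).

Setting both brackets to zero gives the nullclines N_1 + 1.32N_2 = 65.6 and 1.57N_1 + N_2 = 96.7.
Substituting N_2 = 96.7 - 1.57N_1 into the first: N_1(1 - 1.32·1.57) = 65.6 - 1.32·96.7.
So N_1* = -62/-1.07 = 57.9, and then N_2* = 96.7 - 1.57·57.9 = 5.87.

N_1* ≈ 57.9, N_2* ≈ 5.87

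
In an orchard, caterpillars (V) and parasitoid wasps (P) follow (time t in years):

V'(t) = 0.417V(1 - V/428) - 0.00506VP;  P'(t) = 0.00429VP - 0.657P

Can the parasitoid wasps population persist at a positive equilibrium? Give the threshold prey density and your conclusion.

The predator equation gives dP/dt > 0 only when V > 0.657/0.00429 = 153.
Without the predator, V → K = 428. Since 428 > 153, the predator can invade and persist.

Threshold V = 153; K > 153, so yes, the predator persists.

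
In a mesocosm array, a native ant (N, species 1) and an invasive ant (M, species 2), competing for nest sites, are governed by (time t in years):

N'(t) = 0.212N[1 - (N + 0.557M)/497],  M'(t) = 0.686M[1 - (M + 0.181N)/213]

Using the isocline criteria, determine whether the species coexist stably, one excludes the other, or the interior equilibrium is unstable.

Compare the nullcline intercepts: K1/α12 = 497/0.557 = 892 > K2 = 213; K2/α21 = 213/0.181 = 1180 > K1 = 497.
Since both inequalities hold, each species can invade when rare, so the interior equilibrium is stable.

stable coexistence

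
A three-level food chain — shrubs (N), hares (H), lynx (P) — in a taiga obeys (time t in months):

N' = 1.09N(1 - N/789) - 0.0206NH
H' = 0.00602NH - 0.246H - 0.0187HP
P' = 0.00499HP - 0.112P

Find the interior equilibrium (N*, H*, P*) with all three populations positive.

From dP/dt = 0: 0.00499H* = 0.112, so H* = 22.4.
From dN/dt = 0: 1.09(1 - N*/789) = 0.0206·22.4, giving N* = 789·(1 - 0.424) = 454.
From dH/dt = 0: 0.00602·454 - 0.246 = 0.0187P*, so P* = 2.49/0.0187 = 133.

N* ≈ 454, H* ≈ 22.4, P* ≈ 133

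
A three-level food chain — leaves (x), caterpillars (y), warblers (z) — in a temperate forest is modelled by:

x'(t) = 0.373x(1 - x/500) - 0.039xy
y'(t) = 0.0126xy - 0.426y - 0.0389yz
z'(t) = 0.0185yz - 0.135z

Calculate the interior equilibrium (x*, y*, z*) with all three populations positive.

From dz/dt = 0: 0.0185y* = 0.135, so y* = 7.3.
From dx/dt = 0: 0.373(1 - x*/500) = 0.039·7.3, giving x* = 500·(1 - 0.763) = 119.
From dy/dt = 0: 0.0126·119 - 0.426 = 0.0389z*, so z* = 1.07/0.0389 = 27.4.

x* ≈ 119, y* ≈ 7.3, z* ≈ 27.4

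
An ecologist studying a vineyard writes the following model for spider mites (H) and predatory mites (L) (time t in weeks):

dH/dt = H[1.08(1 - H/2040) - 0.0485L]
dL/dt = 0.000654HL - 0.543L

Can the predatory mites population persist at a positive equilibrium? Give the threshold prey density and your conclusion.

Threshold H = 830; K > 830, so yes, the predator persists.

The predator equation gives dL/dt > 0 only when H > 0.543/0.000654 = 830.
Without the predator, H → K = 2040. Since 2040 > 830, the predator can invade and persist.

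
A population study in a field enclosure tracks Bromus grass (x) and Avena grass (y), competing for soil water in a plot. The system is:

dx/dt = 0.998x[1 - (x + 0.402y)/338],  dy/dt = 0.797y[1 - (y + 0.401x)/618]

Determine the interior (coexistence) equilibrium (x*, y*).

Setting both brackets to zero gives the nullclines x + 0.402y = 338 and 0.401x + y = 618.
Substituting y = 618 - 0.401x into the first: x(1 - 0.402·0.401) = 338 - 0.402·618.
So x* = 89.6/0.839 = 107, and then y* = 618 - 0.401·107 = 575.

x* ≈ 107, y* ≈ 575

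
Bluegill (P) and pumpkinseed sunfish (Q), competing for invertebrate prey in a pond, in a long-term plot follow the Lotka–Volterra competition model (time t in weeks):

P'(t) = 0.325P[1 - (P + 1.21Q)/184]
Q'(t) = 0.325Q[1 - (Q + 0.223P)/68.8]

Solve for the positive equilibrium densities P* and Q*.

P* ≈ 138, Q* ≈ 38

Setting both brackets to zero gives the nullclines P + 1.21Q = 184 and 0.223P + Q = 68.8.
Substituting Q = 68.8 - 0.223P into the first: P(1 - 1.21·0.223) = 184 - 1.21·68.8.
So P* = 101/0.73 = 138, and then Q* = 68.8 - 0.223·138 = 38.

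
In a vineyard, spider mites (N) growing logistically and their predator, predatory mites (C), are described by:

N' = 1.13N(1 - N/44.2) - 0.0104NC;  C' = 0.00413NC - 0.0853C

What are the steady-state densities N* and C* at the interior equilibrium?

N* ≈ 20.7, C* ≈ 57.9

From dC/dt = 0 with C > 0: 0.00413N* = 0.0853, so N* = 20.7.
Substitute into dN/dt = 0: 1.13(1 - 20.7/44.2) = 0.0104C*.
The bracket is 0.533, giving C* = 0.602/0.0104 = 57.9.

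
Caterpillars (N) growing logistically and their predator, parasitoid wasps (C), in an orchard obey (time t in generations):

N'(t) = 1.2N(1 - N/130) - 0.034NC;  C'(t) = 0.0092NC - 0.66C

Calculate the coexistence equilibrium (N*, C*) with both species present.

From dC/dt = 0 with C > 0: 0.0092N* = 0.66, so N* = 71.7.
Substitute into dN/dt = 0: 1.2(1 - 71.7/130) = 0.034C*.
The bracket is 0.448, giving C* = 0.538/0.034 = 15.8.

N* ≈ 71.7, C* ≈ 15.8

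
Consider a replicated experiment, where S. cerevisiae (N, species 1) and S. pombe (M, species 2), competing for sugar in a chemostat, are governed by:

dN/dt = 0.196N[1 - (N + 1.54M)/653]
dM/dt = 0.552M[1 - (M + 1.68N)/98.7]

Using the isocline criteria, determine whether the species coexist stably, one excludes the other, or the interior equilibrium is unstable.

species 1 excludes species 2

Compare the nullcline intercepts: K1/α12 = 653/1.54 = 424 > K2 = 98.7; K2/α21 = 98.7/1.68 = 58.8 < K1 = 653.
Since the inequalities point opposite ways, species 1 can invade but species 2 cannot.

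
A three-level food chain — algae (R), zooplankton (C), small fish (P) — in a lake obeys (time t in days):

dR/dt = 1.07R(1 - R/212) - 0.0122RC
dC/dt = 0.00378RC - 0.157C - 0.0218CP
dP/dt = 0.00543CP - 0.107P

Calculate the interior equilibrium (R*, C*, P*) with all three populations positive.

R* ≈ 164, C* ≈ 19.7, P* ≈ 21.3

From dP/dt = 0: 0.00543C* = 0.107, so C* = 19.7.
From dR/dt = 0: 1.07(1 - R*/212) = 0.0122·19.7, giving R* = 212·(1 - 0.225) = 164.
From dC/dt = 0: 0.00378·164 - 0.157 = 0.0218P*, so P* = 0.464/0.0218 = 21.3.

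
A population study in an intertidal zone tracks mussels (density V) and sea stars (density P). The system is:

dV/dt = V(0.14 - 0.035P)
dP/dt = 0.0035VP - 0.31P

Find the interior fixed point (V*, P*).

Set dP/dt = 0 with P > 0: 0.0035V - 0.31 = 0, so V* = 0.31/0.0035 = 88.6.
Set dV/dt = 0 with V > 0: 0.14 - 0.035P = 0, so P* = 0.14/0.035 = 4.

V* ≈ 88.6, P* ≈ 4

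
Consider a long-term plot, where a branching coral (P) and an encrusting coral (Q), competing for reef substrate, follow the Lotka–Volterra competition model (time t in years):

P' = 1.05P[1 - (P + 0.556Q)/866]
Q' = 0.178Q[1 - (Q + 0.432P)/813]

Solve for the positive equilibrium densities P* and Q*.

Setting both brackets to zero gives the nullclines P + 0.556Q = 866 and 0.432P + Q = 813.
Substituting Q = 813 - 0.432P into the first: P(1 - 0.556·0.432) = 866 - 0.556·813.
So P* = 414/0.76 = 545, and then Q* = 813 - 0.432·545 = 578.

P* ≈ 545, Q* ≈ 578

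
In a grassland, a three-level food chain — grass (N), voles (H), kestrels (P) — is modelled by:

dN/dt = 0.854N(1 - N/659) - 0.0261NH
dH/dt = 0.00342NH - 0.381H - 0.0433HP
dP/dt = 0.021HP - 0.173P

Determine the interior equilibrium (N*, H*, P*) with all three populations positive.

N* ≈ 493, H* ≈ 8.24, P* ≈ 30.1

From dP/dt = 0: 0.021H* = 0.173, so H* = 8.24.
From dN/dt = 0: 0.854(1 - N*/659) = 0.0261·8.24, giving N* = 659·(1 - 0.252) = 493.
From dH/dt = 0: 0.00342·493 - 0.381 = 0.0433P*, so P* = 1.31/0.0433 = 30.1.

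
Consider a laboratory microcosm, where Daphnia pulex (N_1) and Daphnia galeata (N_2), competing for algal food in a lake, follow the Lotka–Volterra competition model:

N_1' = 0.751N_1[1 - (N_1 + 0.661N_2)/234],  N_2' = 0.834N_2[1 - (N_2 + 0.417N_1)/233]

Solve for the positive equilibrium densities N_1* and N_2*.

Setting both brackets to zero gives the nullclines N_1 + 0.661N_2 = 234 and 0.417N_1 + N_2 = 233.
Substituting N_2 = 233 - 0.417N_1 into the first: N_1(1 - 0.661·0.417) = 234 - 0.661·233.
So N_1* = 80/0.724 = 110, and then N_2* = 233 - 0.417·110 = 187.

N_1* ≈ 110, N_2* ≈ 187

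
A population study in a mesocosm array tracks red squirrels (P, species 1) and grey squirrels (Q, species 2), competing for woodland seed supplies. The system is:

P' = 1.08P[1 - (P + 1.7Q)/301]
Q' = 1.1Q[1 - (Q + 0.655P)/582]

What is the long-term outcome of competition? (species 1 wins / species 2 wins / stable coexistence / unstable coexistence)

Compare the nullcline intercepts: K1/α12 = 301/1.7 = 177 < K2 = 582; K2/α21 = 582/0.655 = 889 > K1 = 301.
Since the inequalities point opposite ways, species 2 can invade but species 1 cannot.

species 2 excludes species 1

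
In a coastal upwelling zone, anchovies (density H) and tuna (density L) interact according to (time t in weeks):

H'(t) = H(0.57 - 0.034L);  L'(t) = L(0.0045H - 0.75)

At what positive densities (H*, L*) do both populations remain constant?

Set dL/dt = 0 with L > 0: 0.0045H - 0.75 = 0, so H* = 0.75/0.0045 = 167.
Set dH/dt = 0 with H > 0: 0.57 - 0.034L = 0, so L* = 0.57/0.034 = 16.8.

H* ≈ 167, L* ≈ 16.8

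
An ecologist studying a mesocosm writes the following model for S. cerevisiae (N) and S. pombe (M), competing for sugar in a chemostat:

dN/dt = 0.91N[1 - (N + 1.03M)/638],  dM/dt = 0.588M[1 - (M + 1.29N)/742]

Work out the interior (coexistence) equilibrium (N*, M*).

N* ≈ 384, M* ≈ 246

Setting both brackets to zero gives the nullclines N + 1.03M = 638 and 1.29N + M = 742.
Substituting M = 742 - 1.29N into the first: N(1 - 1.03·1.29) = 638 - 1.03·742.
So N* = -126/-0.329 = 384, and then M* = 742 - 1.29·384 = 246.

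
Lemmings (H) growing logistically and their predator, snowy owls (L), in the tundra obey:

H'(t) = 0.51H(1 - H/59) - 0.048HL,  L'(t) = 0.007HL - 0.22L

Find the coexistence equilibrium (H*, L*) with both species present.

From dL/dt = 0 with L > 0: 0.007H* = 0.22, so H* = 31.4.
Substitute into dH/dt = 0: 0.51(1 - 31.4/59) = 0.048L*.
The bracket is 0.467, giving L* = 0.238/0.048 = 4.97.

H* ≈ 31.4, L* ≈ 4.97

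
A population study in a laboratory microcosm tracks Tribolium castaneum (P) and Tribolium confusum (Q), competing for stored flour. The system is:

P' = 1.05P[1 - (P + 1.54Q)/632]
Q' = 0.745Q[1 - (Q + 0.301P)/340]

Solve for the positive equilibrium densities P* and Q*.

Setting both brackets to zero gives the nullclines P + 1.54Q = 632 and 0.301P + Q = 340.
Substituting Q = 340 - 0.301P into the first: P(1 - 1.54·0.301) = 632 - 1.54·340.
So P* = 108/0.536 = 202, and then Q* = 340 - 0.301·202 = 279.

P* ≈ 202, Q* ≈ 279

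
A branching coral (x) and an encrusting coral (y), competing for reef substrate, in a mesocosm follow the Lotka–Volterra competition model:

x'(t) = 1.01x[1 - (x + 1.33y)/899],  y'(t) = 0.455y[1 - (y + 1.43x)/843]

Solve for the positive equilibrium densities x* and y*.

x* ≈ 246, y* ≈ 491

Setting both brackets to zero gives the nullclines x + 1.33y = 899 and 1.43x + y = 843.
Substituting y = 843 - 1.43x into the first: x(1 - 1.33·1.43) = 899 - 1.33·843.
So x* = -222/-0.902 = 246, and then y* = 843 - 1.43·246 = 491.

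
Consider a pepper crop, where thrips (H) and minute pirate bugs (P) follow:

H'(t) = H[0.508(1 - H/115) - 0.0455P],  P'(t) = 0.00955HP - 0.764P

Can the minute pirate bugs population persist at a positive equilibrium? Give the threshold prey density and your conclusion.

The predator equation gives dP/dt > 0 only when H > 0.764/0.00955 = 80.
Without the predator, H → K = 115. Since 115 > 80, the predator can invade and persist.

Threshold H = 80; K > 80, so yes, the predator persists.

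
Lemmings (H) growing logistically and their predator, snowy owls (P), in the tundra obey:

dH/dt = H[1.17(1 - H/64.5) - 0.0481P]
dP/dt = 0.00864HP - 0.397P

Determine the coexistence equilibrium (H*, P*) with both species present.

H* ≈ 45.9, P* ≈ 7

From dP/dt = 0 with P > 0: 0.00864H* = 0.397, so H* = 45.9.
Substitute into dH/dt = 0: 1.17(1 - 45.9/64.5) = 0.0481P*.
The bracket is 0.288, giving P* = 0.337/0.0481 = 7.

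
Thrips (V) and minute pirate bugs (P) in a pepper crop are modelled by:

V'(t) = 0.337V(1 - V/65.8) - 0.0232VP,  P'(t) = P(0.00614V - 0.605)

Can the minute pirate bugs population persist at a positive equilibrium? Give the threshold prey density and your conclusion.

Threshold V = 98.5; K < 98.5, so no, the predator goes extinct.

The predator equation gives dP/dt > 0 only when V > 0.605/0.00614 = 98.5.
Without the predator, V → K = 65.8. Since 65.8 < 98.5, the predator cannot invade.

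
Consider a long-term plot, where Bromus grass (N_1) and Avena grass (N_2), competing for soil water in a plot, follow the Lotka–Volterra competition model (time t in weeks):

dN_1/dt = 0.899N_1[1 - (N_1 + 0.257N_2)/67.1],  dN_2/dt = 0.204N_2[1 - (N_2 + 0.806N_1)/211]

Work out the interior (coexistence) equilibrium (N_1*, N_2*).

Setting both brackets to zero gives the nullclines N_1 + 0.257N_2 = 67.1 and 0.806N_1 + N_2 = 211.
Substituting N_2 = 211 - 0.806N_1 into the first: N_1(1 - 0.257·0.806) = 67.1 - 0.257·211.
So N_1* = 12.9/0.793 = 16.2, and then N_2* = 211 - 0.806·16.2 = 198.

N_1* ≈ 16.2, N_2* ≈ 198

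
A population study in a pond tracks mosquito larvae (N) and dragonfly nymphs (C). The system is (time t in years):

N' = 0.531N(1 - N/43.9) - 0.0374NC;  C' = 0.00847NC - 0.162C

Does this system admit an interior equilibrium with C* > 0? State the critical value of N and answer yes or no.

The predator equation gives dC/dt > 0 only when N > 0.162/0.00847 = 19.1.
Without the predator, N → K = 43.9. Since 43.9 > 19.1, the predator can invade and persist.

Threshold N = 19.1; K > 19.1, so yes, the predator persists.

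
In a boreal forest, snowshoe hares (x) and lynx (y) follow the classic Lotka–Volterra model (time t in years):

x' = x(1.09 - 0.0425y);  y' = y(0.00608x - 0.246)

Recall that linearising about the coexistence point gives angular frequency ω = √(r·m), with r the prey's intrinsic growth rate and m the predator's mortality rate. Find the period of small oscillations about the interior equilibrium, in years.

T ≈ 12.1 years

Here r = 1.09 and m = 0.246, so r·m = 0.268.
ω = √0.268 = 0.518 per year, hence T = 2π/ω ≈ 12.1 years.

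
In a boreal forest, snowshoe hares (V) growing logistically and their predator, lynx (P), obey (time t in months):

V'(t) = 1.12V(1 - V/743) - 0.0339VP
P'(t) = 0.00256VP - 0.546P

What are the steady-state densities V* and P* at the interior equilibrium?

V* ≈ 213, P* ≈ 23.6

From dP/dt = 0 with P > 0: 0.00256V* = 0.546, so V* = 213.
Substitute into dV/dt = 0: 1.12(1 - 213/743) = 0.0339P*.
The bracket is 0.713, giving P* = 0.798/0.0339 = 23.6.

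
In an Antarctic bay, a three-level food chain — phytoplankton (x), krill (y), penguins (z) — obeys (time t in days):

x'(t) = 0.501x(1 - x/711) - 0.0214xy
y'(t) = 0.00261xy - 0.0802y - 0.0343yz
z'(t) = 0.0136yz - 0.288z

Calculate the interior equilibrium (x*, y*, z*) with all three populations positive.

From dz/dt = 0: 0.0136y* = 0.288, so y* = 21.2.
From dx/dt = 0: 0.501(1 - x*/711) = 0.0214·21.2, giving x* = 711·(1 - 0.905) = 67.9.
From dy/dt = 0: 0.00261·67.9 - 0.0802 = 0.0343z*, so z* = 0.0969/0.0343 = 2.83.

x* ≈ 67.9, y* ≈ 21.2, z* ≈ 2.83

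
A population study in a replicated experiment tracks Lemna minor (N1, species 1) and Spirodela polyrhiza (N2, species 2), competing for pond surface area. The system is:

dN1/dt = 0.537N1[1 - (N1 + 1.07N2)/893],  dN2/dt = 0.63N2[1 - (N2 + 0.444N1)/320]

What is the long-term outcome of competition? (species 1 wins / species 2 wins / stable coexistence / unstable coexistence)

Compare the nullcline intercepts: K1/α12 = 893/1.07 = 835 > K2 = 320; K2/α21 = 320/0.444 = 721 < K1 = 893.
Since the inequalities point opposite ways, species 1 can invade but species 2 cannot.

species 1 excludes species 2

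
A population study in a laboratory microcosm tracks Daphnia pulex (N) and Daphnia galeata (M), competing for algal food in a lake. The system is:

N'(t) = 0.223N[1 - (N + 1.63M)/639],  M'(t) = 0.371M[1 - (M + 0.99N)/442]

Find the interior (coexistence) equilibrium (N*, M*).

N* ≈ 133, M* ≈ 311

Setting both brackets to zero gives the nullclines N + 1.63M = 639 and 0.99N + M = 442.
Substituting M = 442 - 0.99N into the first: N(1 - 1.63·0.99) = 639 - 1.63·442.
So N* = -81.5/-0.614 = 133, and then M* = 442 - 0.99·133 = 311.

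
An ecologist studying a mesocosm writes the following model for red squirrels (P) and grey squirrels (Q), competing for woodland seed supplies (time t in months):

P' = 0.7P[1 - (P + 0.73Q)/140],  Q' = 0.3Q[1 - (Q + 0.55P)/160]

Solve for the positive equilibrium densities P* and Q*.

Setting both brackets to zero gives the nullclines P + 0.73Q = 140 and 0.55P + Q = 160.
Substituting Q = 160 - 0.55P into the first: P(1 - 0.73·0.55) = 140 - 0.73·160.
So P* = 23.2/0.599 = 38.8, and then Q* = 160 - 0.55·38.8 = 139.

P* ≈ 38.8, Q* ≈ 139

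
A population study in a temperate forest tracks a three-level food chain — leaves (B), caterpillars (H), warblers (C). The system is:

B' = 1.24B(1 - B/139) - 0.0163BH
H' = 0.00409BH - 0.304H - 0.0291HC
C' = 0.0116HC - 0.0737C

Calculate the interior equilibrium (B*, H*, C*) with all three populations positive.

B* ≈ 127, H* ≈ 6.35, C* ≈ 7.46

From dC/dt = 0: 0.0116H* = 0.0737, so H* = 6.35.
From dB/dt = 0: 1.24(1 - B*/139) = 0.0163·6.35, giving B* = 139·(1 - 0.0835) = 127.
From dH/dt = 0: 0.00409·127 - 0.304 = 0.0291C*, so C* = 0.217/0.0291 = 7.46.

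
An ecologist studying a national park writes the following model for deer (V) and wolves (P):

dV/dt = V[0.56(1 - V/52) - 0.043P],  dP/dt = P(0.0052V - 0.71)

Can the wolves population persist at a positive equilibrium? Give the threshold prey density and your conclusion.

Threshold V = 137; K < 137, so no, the predator goes extinct.

The predator equation gives dP/dt > 0 only when V > 0.71/0.0052 = 137.
Without the predator, V → K = 52. Since 52 < 137, the predator cannot invade.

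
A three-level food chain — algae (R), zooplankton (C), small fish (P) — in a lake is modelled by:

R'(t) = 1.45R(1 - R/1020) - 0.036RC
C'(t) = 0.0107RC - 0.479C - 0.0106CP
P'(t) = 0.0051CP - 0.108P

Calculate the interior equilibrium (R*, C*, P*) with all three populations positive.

From dP/dt = 0: 0.0051C* = 0.108, so C* = 21.2.
From dR/dt = 0: 1.45(1 - R*/1020) = 0.036·21.2, giving R* = 1020·(1 - 0.526) = 484.
From dC/dt = 0: 0.0107·484 - 0.479 = 0.0106P*, so P* = 4.7/0.0106 = 443.

R* ≈ 484, C* ≈ 21.2, P* ≈ 443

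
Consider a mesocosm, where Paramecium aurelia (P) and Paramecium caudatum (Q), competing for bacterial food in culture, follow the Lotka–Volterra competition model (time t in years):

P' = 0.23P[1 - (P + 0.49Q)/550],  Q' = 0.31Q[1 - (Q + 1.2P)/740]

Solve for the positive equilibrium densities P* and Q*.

P* ≈ 455, Q* ≈ 194

Setting both brackets to zero gives the nullclines P + 0.49Q = 550 and 1.2P + Q = 740.
Substituting Q = 740 - 1.2P into the first: P(1 - 0.49·1.2) = 550 - 0.49·740.
So P* = 187/0.412 = 455, and then Q* = 740 - 1.2·455 = 194.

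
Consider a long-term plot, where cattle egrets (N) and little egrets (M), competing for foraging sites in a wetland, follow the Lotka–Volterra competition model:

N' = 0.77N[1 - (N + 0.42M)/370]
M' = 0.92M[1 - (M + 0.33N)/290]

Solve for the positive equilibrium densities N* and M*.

Setting both brackets to zero gives the nullclines N + 0.42M = 370 and 0.33N + M = 290.
Substituting M = 290 - 0.33N into the first: N(1 - 0.42·0.33) = 370 - 0.42·290.
So N* = 248/0.861 = 288, and then M* = 290 - 0.33·288 = 195.

N* ≈ 288, M* ≈ 195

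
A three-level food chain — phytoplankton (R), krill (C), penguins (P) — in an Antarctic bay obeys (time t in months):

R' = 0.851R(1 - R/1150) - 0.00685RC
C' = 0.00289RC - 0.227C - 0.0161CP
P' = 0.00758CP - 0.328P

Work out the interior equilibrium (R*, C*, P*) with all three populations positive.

From dP/dt = 0: 0.00758C* = 0.328, so C* = 43.3.
From dR/dt = 0: 0.851(1 - R*/1150) = 0.00685·43.3, giving R* = 1150·(1 - 0.348) = 749.
From dC/dt = 0: 0.00289·749 - 0.227 = 0.0161P*, so P* = 1.94/0.0161 = 120.

R* ≈ 749, C* ≈ 43.3, P* ≈ 120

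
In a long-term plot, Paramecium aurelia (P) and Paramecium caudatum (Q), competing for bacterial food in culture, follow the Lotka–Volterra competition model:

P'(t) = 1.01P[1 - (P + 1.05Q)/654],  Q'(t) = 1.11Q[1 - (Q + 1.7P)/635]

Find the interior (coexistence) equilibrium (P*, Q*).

P* ≈ 16.2, Q* ≈ 607

Setting both brackets to zero gives the nullclines P + 1.05Q = 654 and 1.7P + Q = 635.
Substituting Q = 635 - 1.7P into the first: P(1 - 1.05·1.7) = 654 - 1.05·635.
So P* = -12.8/-0.785 = 16.2, and then Q* = 635 - 1.7·16.2 = 607.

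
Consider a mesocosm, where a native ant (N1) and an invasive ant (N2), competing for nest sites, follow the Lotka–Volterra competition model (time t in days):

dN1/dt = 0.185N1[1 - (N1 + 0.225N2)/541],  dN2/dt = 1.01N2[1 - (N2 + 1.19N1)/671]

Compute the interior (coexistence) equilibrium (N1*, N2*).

N1* ≈ 533, N2* ≈ 37.2

Setting both brackets to zero gives the nullclines N1 + 0.225N2 = 541 and 1.19N1 + N2 = 671.
Substituting N2 = 671 - 1.19N1 into the first: N1(1 - 0.225·1.19) = 541 - 0.225·671.
So N1* = 390/0.732 = 533, and then N2* = 671 - 1.19·533 = 37.2.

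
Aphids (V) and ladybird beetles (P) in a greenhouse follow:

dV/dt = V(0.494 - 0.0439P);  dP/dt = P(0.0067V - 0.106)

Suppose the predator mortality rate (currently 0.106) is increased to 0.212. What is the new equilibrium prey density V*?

At the interior fixed point, setting dP/dt = 0 with P > 0 fixes V* = (predator death rate)/(VP coefficient) — independent of the other coefficients.
With the change, V* = 0.212/0.0067 = 31.6; it rises from 15.8.

V* ≈ 31.6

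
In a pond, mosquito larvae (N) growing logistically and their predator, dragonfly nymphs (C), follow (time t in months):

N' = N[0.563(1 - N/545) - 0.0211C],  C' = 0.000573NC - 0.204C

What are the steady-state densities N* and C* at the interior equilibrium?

N* ≈ 356, C* ≈ 9.25

From dC/dt = 0 with C > 0: 0.000573N* = 0.204, so N* = 356.
Substitute into dN/dt = 0: 0.563(1 - 356/545) = 0.0211C*.
The bracket is 0.347, giving C* = 0.195/0.0211 = 9.25.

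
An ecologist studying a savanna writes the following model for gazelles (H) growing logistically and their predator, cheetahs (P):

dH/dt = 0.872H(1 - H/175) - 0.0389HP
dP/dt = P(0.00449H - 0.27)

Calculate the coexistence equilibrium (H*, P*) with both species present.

H* ≈ 60.1, P* ≈ 14.7

From dP/dt = 0 with P > 0: 0.00449H* = 0.27, so H* = 60.1.
Substitute into dH/dt = 0: 0.872(1 - 60.1/175) = 0.0389P*.
The bracket is 0.656, giving P* = 0.572/0.0389 = 14.7.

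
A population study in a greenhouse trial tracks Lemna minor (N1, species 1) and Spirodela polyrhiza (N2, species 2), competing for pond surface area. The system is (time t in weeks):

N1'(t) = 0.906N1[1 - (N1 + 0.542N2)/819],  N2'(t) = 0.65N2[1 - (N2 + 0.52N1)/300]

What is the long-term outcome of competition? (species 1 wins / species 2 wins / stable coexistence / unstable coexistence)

species 1 excludes species 2

Compare the nullcline intercepts: K1/α12 = 819/0.542 = 1510 > K2 = 300; K2/α21 = 300/0.52 = 577 < K1 = 819.
Since the inequalities point opposite ways, species 1 can invade but species 2 cannot.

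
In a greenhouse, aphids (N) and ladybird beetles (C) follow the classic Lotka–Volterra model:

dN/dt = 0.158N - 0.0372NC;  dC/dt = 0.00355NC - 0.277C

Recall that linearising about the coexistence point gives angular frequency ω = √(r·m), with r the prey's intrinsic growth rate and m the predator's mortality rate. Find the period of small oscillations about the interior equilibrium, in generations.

Here r = 0.158 and m = 0.277, so r·m = 0.0438.
ω = √0.0438 = 0.209 per generation, hence T = 2π/ω ≈ 30 generations.

T ≈ 30 generations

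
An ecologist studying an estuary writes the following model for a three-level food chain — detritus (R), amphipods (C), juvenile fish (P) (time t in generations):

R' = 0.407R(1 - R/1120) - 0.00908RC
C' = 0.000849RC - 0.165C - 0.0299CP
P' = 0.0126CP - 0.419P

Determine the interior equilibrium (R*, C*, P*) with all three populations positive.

From dP/dt = 0: 0.0126C* = 0.419, so C* = 33.3.
From dR/dt = 0: 0.407(1 - R*/1120) = 0.00908·33.3, giving R* = 1120·(1 - 0.742) = 289.
From dC/dt = 0: 0.000849·289 - 0.165 = 0.0299P*, so P* = 0.0804/0.0299 = 2.69.

R* ≈ 289, C* ≈ 33.3, P* ≈ 2.69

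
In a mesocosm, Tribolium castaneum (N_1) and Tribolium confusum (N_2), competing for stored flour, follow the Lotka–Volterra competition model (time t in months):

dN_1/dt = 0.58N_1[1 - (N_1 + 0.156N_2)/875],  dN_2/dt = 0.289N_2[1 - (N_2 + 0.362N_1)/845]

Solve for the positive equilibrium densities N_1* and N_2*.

Setting both brackets to zero gives the nullclines N_1 + 0.156N_2 = 875 and 0.362N_1 + N_2 = 845.
Substituting N_2 = 845 - 0.362N_1 into the first: N_1(1 - 0.156·0.362) = 875 - 0.156·845.
So N_1* = 743/0.944 = 788, and then N_2* = 845 - 0.362·788 = 560.

N_1* ≈ 788, N_2* ≈ 560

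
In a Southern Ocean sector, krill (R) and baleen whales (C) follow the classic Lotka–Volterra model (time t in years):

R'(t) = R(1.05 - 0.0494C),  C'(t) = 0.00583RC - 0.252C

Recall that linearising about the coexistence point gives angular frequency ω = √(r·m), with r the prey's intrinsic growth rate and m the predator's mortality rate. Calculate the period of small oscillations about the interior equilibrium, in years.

Here r = 1.05 and m = 0.252, so r·m = 0.265.
ω = √0.265 = 0.514 per year, hence T = 2π/ω ≈ 12.2 years.

T ≈ 12.2 years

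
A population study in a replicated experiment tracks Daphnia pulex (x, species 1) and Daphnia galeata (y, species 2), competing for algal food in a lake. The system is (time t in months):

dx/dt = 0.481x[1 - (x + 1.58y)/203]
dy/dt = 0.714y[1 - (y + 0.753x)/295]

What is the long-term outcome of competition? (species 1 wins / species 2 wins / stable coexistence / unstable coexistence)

species 2 excludes species 1

Compare the nullcline intercepts: K1/α12 = 203/1.58 = 128 < K2 = 295; K2/α21 = 295/0.753 = 392 > K1 = 203.
Since the inequalities point opposite ways, species 2 can invade but species 1 cannot.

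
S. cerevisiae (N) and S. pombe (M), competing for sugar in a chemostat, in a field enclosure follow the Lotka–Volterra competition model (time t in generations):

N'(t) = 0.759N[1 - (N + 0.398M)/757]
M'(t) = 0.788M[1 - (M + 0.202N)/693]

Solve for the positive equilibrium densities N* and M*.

Setting both brackets to zero gives the nullclines N + 0.398M = 757 and 0.202N + M = 693.
Substituting M = 693 - 0.202N into the first: N(1 - 0.398·0.202) = 757 - 0.398·693.
So N* = 481/0.92 = 523, and then M* = 693 - 0.202·523 = 587.

N* ≈ 523, M* ≈ 587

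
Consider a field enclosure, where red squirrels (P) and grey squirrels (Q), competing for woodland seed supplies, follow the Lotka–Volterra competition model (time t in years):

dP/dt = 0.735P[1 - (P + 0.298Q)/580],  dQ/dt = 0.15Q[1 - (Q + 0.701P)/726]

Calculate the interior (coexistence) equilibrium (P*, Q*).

P* ≈ 460, Q* ≈ 404

Setting both brackets to zero gives the nullclines P + 0.298Q = 580 and 0.701P + Q = 726.
Substituting Q = 726 - 0.701P into the first: P(1 - 0.298·0.701) = 580 - 0.298·726.
So P* = 364/0.791 = 460, and then Q* = 726 - 0.701·460 = 404.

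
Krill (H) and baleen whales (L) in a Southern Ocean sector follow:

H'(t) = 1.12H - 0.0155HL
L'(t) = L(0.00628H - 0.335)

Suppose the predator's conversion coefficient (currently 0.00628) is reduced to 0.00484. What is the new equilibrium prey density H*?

H* ≈ 69.2

At the interior fixed point, setting dL/dt = 0 with L > 0 fixes H* = (predator death rate)/(HL coefficient) — independent of the other coefficients.
With the change, H* = 0.335/0.00484 = 69.2; it rises from 53.3.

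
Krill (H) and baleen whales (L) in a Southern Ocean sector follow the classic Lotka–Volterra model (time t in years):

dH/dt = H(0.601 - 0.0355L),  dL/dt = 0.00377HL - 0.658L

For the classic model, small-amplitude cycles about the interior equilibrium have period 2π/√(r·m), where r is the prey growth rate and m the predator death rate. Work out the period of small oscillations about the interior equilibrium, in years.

Here r = 0.601 and m = 0.658, so r·m = 0.395.
ω = √0.395 = 0.629 per year, hence T = 2π/ω ≈ 9.99 years.

T ≈ 9.99 years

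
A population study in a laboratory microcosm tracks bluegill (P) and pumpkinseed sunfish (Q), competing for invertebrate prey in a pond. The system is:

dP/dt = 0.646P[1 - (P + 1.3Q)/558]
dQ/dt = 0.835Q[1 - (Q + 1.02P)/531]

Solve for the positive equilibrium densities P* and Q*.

Setting both brackets to zero gives the nullclines P + 1.3Q = 558 and 1.02P + Q = 531.
Substituting Q = 531 - 1.02P into the first: P(1 - 1.3·1.02) = 558 - 1.3·531.
So P* = -132/-0.326 = 406, and then Q* = 531 - 1.02·406 = 117.

P* ≈ 406, Q* ≈ 117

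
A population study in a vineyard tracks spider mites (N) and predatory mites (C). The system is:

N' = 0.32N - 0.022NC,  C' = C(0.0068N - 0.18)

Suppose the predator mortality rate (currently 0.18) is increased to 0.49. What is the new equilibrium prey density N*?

N* ≈ 72.1

At the interior fixed point, setting dC/dt = 0 with C > 0 fixes N* = (predator death rate)/(NC coefficient) — independent of the other coefficients.
With the change, N* = 0.49/0.0068 = 72.1; it rises from 26.5.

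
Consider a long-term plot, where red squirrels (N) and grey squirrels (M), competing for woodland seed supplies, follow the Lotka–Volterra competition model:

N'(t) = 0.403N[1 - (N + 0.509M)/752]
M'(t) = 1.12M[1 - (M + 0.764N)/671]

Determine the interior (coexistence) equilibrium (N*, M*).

N* ≈ 672, M* ≈ 158

Setting both brackets to zero gives the nullclines N + 0.509M = 752 and 0.764N + M = 671.
Substituting M = 671 - 0.764N into the first: N(1 - 0.509·0.764) = 752 - 0.509·671.
So N* = 410/0.611 = 672, and then M* = 671 - 0.764·672 = 158.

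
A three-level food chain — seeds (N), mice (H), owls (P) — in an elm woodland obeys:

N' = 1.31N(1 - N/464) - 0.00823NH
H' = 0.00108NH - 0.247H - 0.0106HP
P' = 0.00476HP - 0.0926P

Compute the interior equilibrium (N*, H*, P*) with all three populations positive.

From dP/dt = 0: 0.00476H* = 0.0926, so H* = 19.5.
From dN/dt = 0: 1.31(1 - N*/464) = 0.00823·19.5, giving N* = 464·(1 - 0.122) = 407.
From dH/dt = 0: 0.00108·407 - 0.247 = 0.0106P*, so P* = 0.193/0.0106 = 18.2.

N* ≈ 407, H* ≈ 19.5, P* ≈ 18.2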